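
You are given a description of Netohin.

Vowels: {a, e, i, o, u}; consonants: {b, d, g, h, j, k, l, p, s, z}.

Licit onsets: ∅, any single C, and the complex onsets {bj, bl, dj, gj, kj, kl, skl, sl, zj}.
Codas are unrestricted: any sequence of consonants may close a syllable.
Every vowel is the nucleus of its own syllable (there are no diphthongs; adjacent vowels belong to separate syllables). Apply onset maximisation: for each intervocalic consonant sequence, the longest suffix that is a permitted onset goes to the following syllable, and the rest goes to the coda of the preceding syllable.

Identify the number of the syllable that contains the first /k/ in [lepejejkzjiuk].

Nuclei (vowels): e, e, e, i, u → 5 syllables.
σ1/σ2 boundary: just /p/ — single C goes to the following onset.
σ2/σ3 boundary: just /j/ — single C goes to the following onset.
σ3/σ4 boundary: /jkzj/ — longest licit onset from the right is /zj/, leaving /jk/ as coda.
σ4/σ5 boundary: hiatus — the boundary sits between the two vowels.
Result: le.pe.jejk.zji.uk.
The first /k/ is in the coda of syllable 3 (/jejk/).

3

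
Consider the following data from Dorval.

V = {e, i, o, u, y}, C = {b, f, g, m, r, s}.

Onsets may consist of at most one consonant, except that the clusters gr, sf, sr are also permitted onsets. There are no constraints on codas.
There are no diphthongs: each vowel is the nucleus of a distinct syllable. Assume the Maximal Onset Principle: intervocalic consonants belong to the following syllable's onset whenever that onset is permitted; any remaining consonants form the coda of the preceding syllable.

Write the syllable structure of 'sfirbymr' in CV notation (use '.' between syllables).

CCVC.CVCC

Nuclei (vowels): i, y → 2 syllables.
Between /i/ (V1) and /y/ (V2): /rb/ splits as /r/ + /b/ (/b/ is the longest suffix that is a licit onset).
Result: sfir.bymr.
Mapping each syllable to C/V: /sfir/ → CCVC, /bymr/ → CVCC.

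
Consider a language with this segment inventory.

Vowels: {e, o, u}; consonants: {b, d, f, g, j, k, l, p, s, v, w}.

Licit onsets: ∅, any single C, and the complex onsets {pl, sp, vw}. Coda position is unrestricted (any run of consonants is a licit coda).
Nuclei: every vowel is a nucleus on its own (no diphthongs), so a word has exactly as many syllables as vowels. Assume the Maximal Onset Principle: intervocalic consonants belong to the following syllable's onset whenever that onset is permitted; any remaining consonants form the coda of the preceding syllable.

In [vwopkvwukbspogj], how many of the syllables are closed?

The vowels are o, u, o — 3 nuclei, so 3 syllables.
σ1/σ2 boundary: /pkvw/ splits as /pk/ + /vw/ (/vw/ is the longest suffix that is a licit onset).
σ2/σ3 boundary: /kbsp/; trying suffixes from longest down, /sp/ is the first permitted one, so coda /kb/ | onset /sp/.
Result: vwopk.vwukb.spogj.
Classifying each syllable: /vwopk/ (closed), /vwukb/ (closed), /spogj/ (closed).
Closed syllables: 3.

3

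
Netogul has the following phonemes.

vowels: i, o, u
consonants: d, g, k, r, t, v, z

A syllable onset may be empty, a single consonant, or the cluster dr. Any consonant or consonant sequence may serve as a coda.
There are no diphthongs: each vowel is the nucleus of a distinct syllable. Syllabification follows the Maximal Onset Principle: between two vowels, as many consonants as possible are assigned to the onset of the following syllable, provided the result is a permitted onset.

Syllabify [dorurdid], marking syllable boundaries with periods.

Nuclei (vowels): o, u, i → 3 syllables.
V1 /o/ – V2 /u/: /r/ is a single consonant, so it becomes the next onset.
V2 /u/ – V3 /i/: cluster /rd/ — the longest permitted-onset suffix is /d/; onset = /d/, preceding coda = /r/.

do.rur.did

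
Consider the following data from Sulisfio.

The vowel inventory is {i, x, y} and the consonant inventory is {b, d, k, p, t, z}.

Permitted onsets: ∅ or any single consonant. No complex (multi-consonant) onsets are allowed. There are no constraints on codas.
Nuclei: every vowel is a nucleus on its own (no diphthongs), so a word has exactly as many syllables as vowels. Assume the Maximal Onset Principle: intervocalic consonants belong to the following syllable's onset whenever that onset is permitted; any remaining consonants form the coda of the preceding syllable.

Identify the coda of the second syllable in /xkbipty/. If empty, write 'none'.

p

The vowels are x, i, y — 3 nuclei, so 3 syllables.
σ1/σ2 boundary: /kb/ — longest licit onset from the right is /b/, leaving /k/ as coda.
σ2/σ3 boundary: /pt/ — longest licit onset from the right is /t/, leaving /p/ as coda.
Syllabification: xk.bip.ty.
Syllable 2 is /bip/: onset /b/, nucleus /i/, coda /p/.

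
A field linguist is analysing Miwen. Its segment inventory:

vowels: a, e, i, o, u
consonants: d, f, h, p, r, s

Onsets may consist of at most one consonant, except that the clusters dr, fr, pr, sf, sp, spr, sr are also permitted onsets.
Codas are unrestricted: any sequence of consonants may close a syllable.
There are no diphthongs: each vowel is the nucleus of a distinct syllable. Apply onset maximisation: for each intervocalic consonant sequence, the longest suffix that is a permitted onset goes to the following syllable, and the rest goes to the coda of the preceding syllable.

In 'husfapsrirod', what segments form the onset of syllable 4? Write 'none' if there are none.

Nuclei (vowels): u, a, i, o → 4 syllables.
/u…a/ gap (V1→V2): /sf/ is a licit onset in full, so it all attaches to the next syllable.
/a…i/ gap (V2→V3): cluster /psr/ — the longest permitted-onset suffix is /sr/; onset = /sr/, preceding coda = /p/.
/i…o/ gap (V3→V4): just /r/ — single C goes to the following onset.
So the parse is hu.sfap.sri.rod.
Syllable 4 is /rod/: onset /r/, nucleus /o/, coda /d/.

r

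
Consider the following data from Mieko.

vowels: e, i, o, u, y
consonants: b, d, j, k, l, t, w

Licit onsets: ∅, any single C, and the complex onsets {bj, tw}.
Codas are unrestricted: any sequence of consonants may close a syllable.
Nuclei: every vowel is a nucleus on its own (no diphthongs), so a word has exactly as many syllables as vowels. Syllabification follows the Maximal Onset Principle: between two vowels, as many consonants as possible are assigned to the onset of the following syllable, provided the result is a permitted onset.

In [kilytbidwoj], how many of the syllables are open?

Nuclei (vowels): i, y, i, o → 4 syllables.
/i…y/ gap (V1→V2): just /l/ — single C goes to the following onset.
/y…i/ gap (V2→V3): cluster /tb/ — the longest permitted-onset suffix is /b/; onset = /b/, preceding coda = /t/.
/i…o/ gap (V3→V4): /dw/; trying suffixes from longest down, /w/ is the first permitted one, so coda /d/ | onset /w/.
Result: ki.lyt.bid.woj.
Classifying each syllable: /ki/ (open), /lyt/ (closed), /bid/ (closed), /woj/ (closed).
Open syllables: 1.

1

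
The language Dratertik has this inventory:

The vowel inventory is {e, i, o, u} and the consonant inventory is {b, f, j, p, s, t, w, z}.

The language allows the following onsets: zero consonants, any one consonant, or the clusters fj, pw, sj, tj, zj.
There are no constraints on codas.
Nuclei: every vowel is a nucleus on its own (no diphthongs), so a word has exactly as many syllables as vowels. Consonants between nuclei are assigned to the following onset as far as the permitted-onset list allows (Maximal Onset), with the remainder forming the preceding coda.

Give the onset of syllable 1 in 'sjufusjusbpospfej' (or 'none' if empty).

Nuclei (vowels): u, u, u, o, e → 5 syllables.
Between /u/ (V1) and /u/ (V2): /f/ is a single consonant, so it becomes the next onset.
Between /u/ (V2) and /u/ (V3): /sj/ is a licit onset in full, so it all attaches to the next syllable.
Between /u/ (V3) and /o/ (V4): /sbp/ splits as /sb/ + /p/ (/p/ is the longest suffix that is a licit onset).
Between /o/ (V4) and /e/ (V5): /spf/; trying suffixes from longest down, /f/ is the first permitted one, so coda /sp/ | onset /f/.
Putting it together: sju.fu.sjusb.posp.fej.
Syllable 1 is /sju/: onset /sj/, nucleus /u/, coda ∅.

sj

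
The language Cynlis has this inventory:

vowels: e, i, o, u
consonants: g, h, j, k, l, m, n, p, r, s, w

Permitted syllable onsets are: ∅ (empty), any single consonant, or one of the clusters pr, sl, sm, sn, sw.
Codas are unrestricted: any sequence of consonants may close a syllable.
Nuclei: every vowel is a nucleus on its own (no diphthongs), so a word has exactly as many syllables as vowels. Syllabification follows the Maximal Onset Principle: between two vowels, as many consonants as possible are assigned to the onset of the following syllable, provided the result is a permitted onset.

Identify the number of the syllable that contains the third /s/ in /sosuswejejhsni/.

3

The vowels are o, u, e, e, i — 5 nuclei, so 5 syllables.
V1 /o/ – V2 /u/: just /s/ — single C goes to the following onset.
V2 /u/ – V3 /e/: /sw/ — entire cluster is a permitted onset → onset /sw/, coda ∅.
V3 /e/ – V4 /e/: /j/ is a single consonant, so it becomes the next onset.
V4 /e/ – V5 /i/: /jhsn/; trying suffixes from longest down, /sn/ is the first permitted one, so coda /jh/ | onset /sn/.
Syllabification: so.su.swe.jejh.sni.
The third /s/ is in the onset of syllable 3 (/swe/).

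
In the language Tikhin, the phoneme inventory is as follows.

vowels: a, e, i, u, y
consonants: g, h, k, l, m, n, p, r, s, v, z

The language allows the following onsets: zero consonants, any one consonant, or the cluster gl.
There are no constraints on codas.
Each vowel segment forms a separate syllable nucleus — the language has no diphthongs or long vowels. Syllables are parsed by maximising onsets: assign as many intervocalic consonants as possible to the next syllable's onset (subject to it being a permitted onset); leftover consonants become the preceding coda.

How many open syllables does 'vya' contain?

2

The vowels are y, a — 2 nuclei, so 2 syllables.
V1 /y/ – V2 /a/: hiatus — the boundary sits between the two vowels.
Putting it together: vy.a.
Classifying each syllable: /vy/ (open), /a/ (open).
Open syllables: 2.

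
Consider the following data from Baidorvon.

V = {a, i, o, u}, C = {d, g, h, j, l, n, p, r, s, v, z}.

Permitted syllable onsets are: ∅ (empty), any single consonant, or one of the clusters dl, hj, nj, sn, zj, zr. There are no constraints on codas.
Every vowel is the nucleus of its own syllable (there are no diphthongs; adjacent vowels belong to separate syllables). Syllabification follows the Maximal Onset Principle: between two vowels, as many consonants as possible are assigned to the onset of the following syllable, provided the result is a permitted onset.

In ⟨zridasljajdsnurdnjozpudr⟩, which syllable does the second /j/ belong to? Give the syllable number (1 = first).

Nuclei (vowels): i, a, a, u, o, u → 6 syllables.
/i…a/ gap (V1→V2): just /d/ — single C goes to the following onset.
/a…a/ gap (V2→V3): /slj/ — longest licit onset from the right is /j/, leaving /sl/ as coda.
/a…u/ gap (V3→V4): /jdsn/; trying suffixes from longest down, /sn/ is the first permitted one, so coda /jd/ | onset /sn/.
/u…o/ gap (V4→V5): /rdnj/ — longest licit onset from the right is /nj/, leaving /rd/ as coda.
/o…u/ gap (V5→V6): /zp/; trying suffixes from longest down, /p/ is the first permitted one, so coda /z/ | onset /p/.
Putting it together: zri.dasl.jajd.snurd.njoz.pudr.
The second /j/ is in the coda of syllable 3 (/jajd/).

3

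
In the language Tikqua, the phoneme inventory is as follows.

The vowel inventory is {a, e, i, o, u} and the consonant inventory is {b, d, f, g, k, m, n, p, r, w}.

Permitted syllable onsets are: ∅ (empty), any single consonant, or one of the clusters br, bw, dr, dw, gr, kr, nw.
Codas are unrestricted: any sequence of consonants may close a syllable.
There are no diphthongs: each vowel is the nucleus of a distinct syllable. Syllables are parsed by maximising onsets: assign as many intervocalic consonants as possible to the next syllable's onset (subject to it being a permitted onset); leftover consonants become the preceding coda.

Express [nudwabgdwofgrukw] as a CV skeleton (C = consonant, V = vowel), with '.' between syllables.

Vowels present: u, a, o, u; each is a nucleus, giving 4 syllables.
Between /u/ (V1) and /a/ (V2): /dw/ is a licit onset in full, so it all attaches to the next syllable.
Between /a/ (V2) and /o/ (V3): cluster /bgdw/ — the longest permitted-onset suffix is /dw/; onset = /dw/, preceding coda = /bg/.
Between /o/ (V3) and /u/ (V4): cluster /fgr/ — the longest permitted-onset suffix is /gr/; onset = /gr/, preceding coda = /f/.
Syllabification: nu.dwabg.dwof.grukw.
Mapping each syllable to C/V: /nu/ → CV, /dwabg/ → CCVCC, /dwof/ → CCVC, /grukw/ → CCVCC.

CV.CCVCC.CCVC.CCVCC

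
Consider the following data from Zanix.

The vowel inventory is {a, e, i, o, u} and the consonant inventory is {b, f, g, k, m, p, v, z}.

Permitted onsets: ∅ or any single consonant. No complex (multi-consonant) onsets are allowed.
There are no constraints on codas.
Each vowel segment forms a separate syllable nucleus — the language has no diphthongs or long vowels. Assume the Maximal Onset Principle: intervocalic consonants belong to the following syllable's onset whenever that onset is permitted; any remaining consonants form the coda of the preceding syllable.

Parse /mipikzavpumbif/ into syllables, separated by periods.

The vowels are i, i, a, u, i — 5 nuclei, so 5 syllables.
σ1/σ2 boundary: /p/ → onset of the next syllable (single consonants are always licit onsets).
σ2/σ3 boundary: /kz/; trying suffixes from longest down, /z/ is the first permitted one, so coda /k/ | onset /z/.
σ3/σ4 boundary: /vp/; trying suffixes from longest down, /p/ is the first permitted one, so coda /v/ | onset /p/.
σ4/σ5 boundary: /mb/ splits as /m/ + /b/ (/b/ is the longest suffix that is a licit onset).

mi.pik.zav.pum.bif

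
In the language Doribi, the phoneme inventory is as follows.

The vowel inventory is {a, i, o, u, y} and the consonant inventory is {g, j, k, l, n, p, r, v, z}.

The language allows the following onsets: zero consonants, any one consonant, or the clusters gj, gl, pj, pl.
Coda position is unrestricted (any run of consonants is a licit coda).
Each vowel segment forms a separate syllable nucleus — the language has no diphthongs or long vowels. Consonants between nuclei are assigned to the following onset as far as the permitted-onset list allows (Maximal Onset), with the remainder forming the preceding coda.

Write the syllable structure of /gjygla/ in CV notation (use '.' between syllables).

Nuclei (vowels): y, a → 2 syllables.
σ1/σ2 boundary: cluster /gl/ — /gl/ is itself a permitted onset, so the whole cluster goes right; preceding coda = ∅.
So the parse is gjy.gla.
Mapping each syllable to C/V: /gjy/ → CCV, /gla/ → CCV.

CCV.CCV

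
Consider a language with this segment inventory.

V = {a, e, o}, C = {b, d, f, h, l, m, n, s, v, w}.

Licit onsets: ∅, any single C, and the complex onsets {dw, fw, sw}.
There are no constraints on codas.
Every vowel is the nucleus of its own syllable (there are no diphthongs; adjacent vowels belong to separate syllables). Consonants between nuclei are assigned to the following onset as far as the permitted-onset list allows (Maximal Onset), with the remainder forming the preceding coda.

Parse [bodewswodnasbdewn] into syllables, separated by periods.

Nuclei (vowels): o, e, o, a, e → 5 syllables.
/o…e/ gap (V1→V2): just /d/ — single C goes to the following onset.
/e…o/ gap (V2→V3): /wsw/ splits as /w/ + /sw/ (/sw/ is the longest suffix that is a licit onset).
/o…a/ gap (V3→V4): /dn/; trying suffixes from longest down, /n/ is the first permitted one, so coda /d/ | onset /n/.
/a…e/ gap (V4→V5): /sbd/ splits as /sb/ + /d/ (/d/ is the longest suffix that is a licit onset).

bo.dew.swod.nasb.dewn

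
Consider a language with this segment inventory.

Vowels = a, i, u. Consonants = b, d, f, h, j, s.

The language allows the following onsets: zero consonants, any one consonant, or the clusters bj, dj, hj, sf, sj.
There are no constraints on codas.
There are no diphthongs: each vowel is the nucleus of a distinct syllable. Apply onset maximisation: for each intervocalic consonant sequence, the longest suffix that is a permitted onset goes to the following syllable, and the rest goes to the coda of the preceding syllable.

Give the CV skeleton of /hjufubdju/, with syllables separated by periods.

Nuclei (vowels): u, u, u → 3 syllables.
V1 /u/ – V2 /u/: /f/ is a single consonant, so it becomes the next onset.
V2 /u/ – V3 /u/: /bdj/; trying suffixes from longest down, /dj/ is the first permitted one, so coda /b/ | onset /dj/.
Putting it together: hju.fub.dju.
Mapping each syllable to C/V: /hju/ → CCV, /fub/ → CVC, /dju/ → CCV.

CCV.CVC.CCV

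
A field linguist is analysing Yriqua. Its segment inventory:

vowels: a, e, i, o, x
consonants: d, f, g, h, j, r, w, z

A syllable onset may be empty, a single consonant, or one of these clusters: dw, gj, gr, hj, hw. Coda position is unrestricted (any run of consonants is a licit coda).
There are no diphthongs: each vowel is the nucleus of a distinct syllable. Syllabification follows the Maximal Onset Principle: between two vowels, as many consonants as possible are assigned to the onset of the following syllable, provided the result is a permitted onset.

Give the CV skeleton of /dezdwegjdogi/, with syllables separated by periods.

CVC.CCVCC.CV.CV

The vowels are e, e, o, i — 4 nuclei, so 4 syllables.
Between /e/ (V1) and /e/ (V2): /zdw/ splits as /z/ + /dw/ (/dw/ is the longest suffix that is a licit onset).
Between /e/ (V2) and /o/ (V3): /gjd/; trying suffixes from longest down, /d/ is the first permitted one, so coda /gj/ | onset /d/.
Between /o/ (V3) and /i/ (V4): just /g/ — single C goes to the following onset.
Result: dez.dwegj.do.gi.
Mapping each syllable to C/V: /dez/ → CVC, /dwegj/ → CCVCC, /do/ → CV, /gi/ → CV.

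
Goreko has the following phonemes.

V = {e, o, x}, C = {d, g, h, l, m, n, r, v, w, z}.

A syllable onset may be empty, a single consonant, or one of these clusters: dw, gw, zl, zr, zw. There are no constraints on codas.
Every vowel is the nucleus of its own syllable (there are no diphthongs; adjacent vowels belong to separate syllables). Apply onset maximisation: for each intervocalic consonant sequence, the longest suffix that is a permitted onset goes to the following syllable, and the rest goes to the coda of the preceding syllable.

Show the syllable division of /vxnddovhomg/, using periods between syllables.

vxnd.dov.homg

Nuclei (vowels): x, o, o → 3 syllables.
σ1/σ2 boundary: /ndd/ — longest licit onset from the right is /d/, leaving /nd/ as coda.
σ2/σ3 boundary: /vh/ splits as /v/ + /h/ (/h/ is the longest suffix that is a licit onset).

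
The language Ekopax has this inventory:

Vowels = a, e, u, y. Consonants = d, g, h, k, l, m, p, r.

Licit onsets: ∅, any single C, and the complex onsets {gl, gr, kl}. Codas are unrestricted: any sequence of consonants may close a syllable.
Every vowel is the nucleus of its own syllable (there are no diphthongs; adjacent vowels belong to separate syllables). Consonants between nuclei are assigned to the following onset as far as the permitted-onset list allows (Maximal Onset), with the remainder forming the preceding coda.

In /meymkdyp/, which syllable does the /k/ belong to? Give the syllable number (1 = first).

Vowels present: e, y, y; each is a nucleus, giving 3 syllables.
σ1/σ2 boundary: nothing intervenes; syllable break is V.V.
σ2/σ3 boundary: /mkd/ splits as /mk/ + /d/ (/d/ is the longest suffix that is a licit onset).
So the parse is me.ymk.dyp.
The /k/ is in the coda of syllable 2 (/ymk/).

2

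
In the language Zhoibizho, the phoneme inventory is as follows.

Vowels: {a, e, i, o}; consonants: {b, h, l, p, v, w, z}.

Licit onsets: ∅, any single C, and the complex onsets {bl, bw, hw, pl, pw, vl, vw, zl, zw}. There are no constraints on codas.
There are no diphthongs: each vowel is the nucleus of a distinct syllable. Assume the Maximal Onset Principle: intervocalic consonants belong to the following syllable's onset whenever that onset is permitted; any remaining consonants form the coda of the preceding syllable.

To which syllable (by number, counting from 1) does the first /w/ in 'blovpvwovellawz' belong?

2

Vowels present: o, o, e, a; each is a nucleus, giving 4 syllables.
σ1/σ2 boundary: /vpvw/ splits as /vp/ + /vw/ (/vw/ is the longest suffix that is a licit onset).
σ2/σ3 boundary: /v/ is a single consonant, so it becomes the next onset.
σ3/σ4 boundary: /ll/; trying suffixes from longest down, /l/ is the first permitted one, so coda /l/ | onset /l/.
Result: blovp.vwo.vel.lawz.
The first /w/ is in the onset of syllable 2 (/vwo/).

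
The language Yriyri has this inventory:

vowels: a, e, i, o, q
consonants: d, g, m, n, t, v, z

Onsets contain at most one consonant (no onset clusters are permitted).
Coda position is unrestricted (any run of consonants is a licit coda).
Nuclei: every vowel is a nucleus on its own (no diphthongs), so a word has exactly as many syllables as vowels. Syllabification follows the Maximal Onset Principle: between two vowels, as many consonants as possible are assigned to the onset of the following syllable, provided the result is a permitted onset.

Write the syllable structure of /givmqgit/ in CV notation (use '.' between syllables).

Vowels present: i, q, i; each is a nucleus, giving 3 syllables.
V1 /i/ – V2 /q/: /vm/; trying suffixes from longest down, /m/ is the first permitted one, so coda /v/ | onset /m/.
V2 /q/ – V3 /i/: just /g/ — single C goes to the following onset.
Syllabification: giv.mq.git.
Mapping each syllable to C/V: /giv/ → CVC, /mq/ → CV, /git/ → CVC.

CVC.CV.CVC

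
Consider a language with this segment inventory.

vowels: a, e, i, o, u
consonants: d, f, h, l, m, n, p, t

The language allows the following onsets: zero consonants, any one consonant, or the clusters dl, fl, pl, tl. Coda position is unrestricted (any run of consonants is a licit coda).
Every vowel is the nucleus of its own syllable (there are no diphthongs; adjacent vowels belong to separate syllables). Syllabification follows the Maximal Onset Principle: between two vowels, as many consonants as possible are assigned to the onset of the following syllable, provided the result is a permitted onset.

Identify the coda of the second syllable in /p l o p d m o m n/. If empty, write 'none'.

Vowels present: o, o; each is a nucleus, giving 2 syllables.
σ1/σ2 boundary: /pdm/ splits as /pd/ + /m/ (/m/ is the longest suffix that is a licit onset).
Putting it together: plopd.momn.
Syllable 2 is /momn/: onset /m/, nucleus /o/, coda /mn/.

mn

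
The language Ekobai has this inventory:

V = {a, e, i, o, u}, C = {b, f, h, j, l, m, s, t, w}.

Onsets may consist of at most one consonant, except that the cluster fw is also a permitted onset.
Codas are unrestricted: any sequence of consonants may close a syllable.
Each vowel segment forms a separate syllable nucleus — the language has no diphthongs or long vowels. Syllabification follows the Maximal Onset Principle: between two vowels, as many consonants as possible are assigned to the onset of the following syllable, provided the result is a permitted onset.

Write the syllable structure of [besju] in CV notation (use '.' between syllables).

The vowels are e, u — 2 nuclei, so 2 syllables.
V1 /e/ – V2 /u/: /sj/ splits as /s/ + /j/ (/j/ is the longest suffix that is a licit onset).
Result: bes.ju.
Mapping each syllable to C/V: /bes/ → CVC, /ju/ → CV.

CVC.CV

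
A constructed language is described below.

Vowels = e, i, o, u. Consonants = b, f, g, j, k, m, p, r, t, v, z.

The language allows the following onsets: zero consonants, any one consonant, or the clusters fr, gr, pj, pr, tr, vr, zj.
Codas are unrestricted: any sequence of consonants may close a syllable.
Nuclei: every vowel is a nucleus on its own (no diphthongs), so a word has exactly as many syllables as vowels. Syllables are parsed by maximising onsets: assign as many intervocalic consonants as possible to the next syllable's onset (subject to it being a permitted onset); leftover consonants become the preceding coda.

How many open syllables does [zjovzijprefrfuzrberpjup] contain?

0

Vowels present: o, i, e, u, e, u; each is a nucleus, giving 6 syllables.
σ1/σ2 boundary: /vz/; trying suffixes from longest down, /z/ is the first permitted one, so coda /v/ | onset /z/.
σ2/σ3 boundary: /jpr/ — longest licit onset from the right is /pr/, leaving /j/ as coda.
σ3/σ4 boundary: /frf/ splits as /fr/ + /f/ (/f/ is the longest suffix that is a licit onset).
σ4/σ5 boundary: cluster /zrb/ — the longest permitted-onset suffix is /b/; onset = /b/, preceding coda = /zr/.
σ5/σ6 boundary: /rpj/ — longest licit onset from the right is /pj/, leaving /r/ as coda.
So the parse is zjov.zij.prefr.fuzr.ber.pjup.
Classifying each syllable: /zjov/ (closed), /zij/ (closed), /prefr/ (closed), /fuzr/ (closed), /ber/ (closed), /pjup/ (closed).
Open syllables: 0.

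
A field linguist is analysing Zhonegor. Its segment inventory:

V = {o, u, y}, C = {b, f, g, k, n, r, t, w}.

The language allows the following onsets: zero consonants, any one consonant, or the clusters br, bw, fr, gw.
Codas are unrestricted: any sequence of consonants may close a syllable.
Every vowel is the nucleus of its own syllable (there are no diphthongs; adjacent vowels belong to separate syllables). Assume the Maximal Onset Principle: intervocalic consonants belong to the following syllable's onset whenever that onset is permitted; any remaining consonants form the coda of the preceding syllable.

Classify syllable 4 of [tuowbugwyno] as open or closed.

open

Nuclei (vowels): u, o, u, y, o → 5 syllables.
V1 /u/ – V2 /o/: no consonants, so the boundary falls immediately after /u/.
V2 /o/ – V3 /u/: /wb/ — longest licit onset from the right is /b/, leaving /w/ as coda.
V3 /u/ – V4 /y/: /gw/ is a licit onset in full, so it all attaches to the next syllable.
V4 /y/ – V5 /o/: /n/ is a single consonant, so it becomes the next onset.
Result: tu.ow.bu.gwy.no.
Syllable 4 is /gwy/; it ends in its nucleus with no coda, so it is open.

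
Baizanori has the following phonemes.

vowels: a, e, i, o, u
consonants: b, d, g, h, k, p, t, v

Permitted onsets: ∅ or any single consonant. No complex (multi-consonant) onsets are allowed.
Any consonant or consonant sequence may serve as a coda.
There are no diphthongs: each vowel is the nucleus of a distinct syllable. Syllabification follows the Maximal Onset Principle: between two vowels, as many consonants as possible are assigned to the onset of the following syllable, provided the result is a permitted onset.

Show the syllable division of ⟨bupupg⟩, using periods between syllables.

bu.pupg

Nuclei (vowels): u, u → 2 syllables.
Between /u/ (V1) and /u/ (V2): /p/ is a single consonant, so it becomes the next onset.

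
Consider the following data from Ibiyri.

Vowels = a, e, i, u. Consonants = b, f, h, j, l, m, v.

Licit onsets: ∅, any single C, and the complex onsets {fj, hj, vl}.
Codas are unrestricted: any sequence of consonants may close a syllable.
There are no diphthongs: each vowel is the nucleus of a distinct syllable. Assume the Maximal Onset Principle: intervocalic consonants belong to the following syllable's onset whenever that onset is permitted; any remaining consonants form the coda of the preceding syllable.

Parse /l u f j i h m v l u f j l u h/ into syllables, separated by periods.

lu.fjihm.vlufj.luh

Vowels present: u, i, u, u; each is a nucleus, giving 4 syllables.
Between /u/ (V1) and /i/ (V2): /fj/ is a licit onset in full, so it all attaches to the next syllable.
Between /i/ (V2) and /u/ (V3): /hmvl/; trying suffixes from longest down, /vl/ is the first permitted one, so coda /hm/ | onset /vl/.
Between /u/ (V3) and /u/ (V4): /fjl/ splits as /fj/ + /l/ (/l/ is the longest suffix that is a licit onset).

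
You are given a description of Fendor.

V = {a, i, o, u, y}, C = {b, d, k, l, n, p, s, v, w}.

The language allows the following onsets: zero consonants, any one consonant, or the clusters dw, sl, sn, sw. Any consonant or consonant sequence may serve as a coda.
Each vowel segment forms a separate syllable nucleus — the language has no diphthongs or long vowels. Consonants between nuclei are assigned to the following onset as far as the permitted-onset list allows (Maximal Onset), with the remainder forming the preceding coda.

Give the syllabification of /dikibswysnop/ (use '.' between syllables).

di.kib.swy.snop

Vowels present: i, i, y, o; each is a nucleus, giving 4 syllables.
V1 /i/ – V2 /i/: just /k/ — single C goes to the following onset.
V2 /i/ – V3 /y/: /bsw/ splits as /b/ + /sw/ (/sw/ is the longest suffix that is a licit onset).
V3 /y/ – V4 /o/: /sn/ — entire cluster is a permitted onset → onset /sn/, coda ∅.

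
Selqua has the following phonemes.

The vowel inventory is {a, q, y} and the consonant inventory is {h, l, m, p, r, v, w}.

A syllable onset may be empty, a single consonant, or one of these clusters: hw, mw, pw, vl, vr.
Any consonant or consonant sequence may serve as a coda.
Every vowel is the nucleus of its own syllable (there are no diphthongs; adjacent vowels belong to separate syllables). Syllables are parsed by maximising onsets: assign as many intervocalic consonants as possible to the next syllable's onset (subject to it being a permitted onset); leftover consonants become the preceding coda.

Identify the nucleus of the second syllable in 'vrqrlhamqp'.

a

Vowels present: q, a, q; each is a nucleus, giving 3 syllables.
The second nucleus (vowel 2 from the left) is /a/.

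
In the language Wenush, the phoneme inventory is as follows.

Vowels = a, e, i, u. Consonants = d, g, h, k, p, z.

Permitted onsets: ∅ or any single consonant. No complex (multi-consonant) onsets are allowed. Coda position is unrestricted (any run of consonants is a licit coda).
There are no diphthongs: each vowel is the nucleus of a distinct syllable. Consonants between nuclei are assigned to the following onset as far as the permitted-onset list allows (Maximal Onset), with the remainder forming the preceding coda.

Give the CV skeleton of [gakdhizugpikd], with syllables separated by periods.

Vowels present: a, i, u, i; each is a nucleus, giving 4 syllables.
Between /a/ (V1) and /i/ (V2): /kdh/ — longest licit onset from the right is /h/, leaving /kd/ as coda.
Between /i/ (V2) and /u/ (V3): just /z/ — single C goes to the following onset.
Between /u/ (V3) and /i/ (V4): /gp/ — longest licit onset from the right is /p/, leaving /g/ as coda.
So the parse is gakd.hi.zug.pikd.
Mapping each syllable to C/V: /gakd/ → CVCC, /hi/ → CV, /zug/ → CVC, /pikd/ → CVCC.

CVCC.CV.CVC.CVCC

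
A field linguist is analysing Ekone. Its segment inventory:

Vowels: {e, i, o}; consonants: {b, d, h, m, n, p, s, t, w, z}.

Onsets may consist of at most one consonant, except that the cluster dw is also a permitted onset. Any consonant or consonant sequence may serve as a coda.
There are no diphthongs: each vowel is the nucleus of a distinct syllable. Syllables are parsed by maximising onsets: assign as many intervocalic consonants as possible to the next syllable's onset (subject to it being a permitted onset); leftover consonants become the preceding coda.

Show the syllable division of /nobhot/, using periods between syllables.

nob.hot

The vowels are o, o — 2 nuclei, so 2 syllables.
Between /o/ (V1) and /o/ (V2): /bh/ splits as /b/ + /h/ (/h/ is the longest suffix that is a licit onset).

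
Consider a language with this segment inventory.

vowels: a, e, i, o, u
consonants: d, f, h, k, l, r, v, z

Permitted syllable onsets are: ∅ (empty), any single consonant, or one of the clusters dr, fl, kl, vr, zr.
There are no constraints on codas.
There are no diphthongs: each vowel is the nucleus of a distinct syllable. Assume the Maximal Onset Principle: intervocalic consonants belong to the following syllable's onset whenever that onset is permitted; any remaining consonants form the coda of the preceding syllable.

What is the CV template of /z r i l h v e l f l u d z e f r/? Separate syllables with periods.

Vowels present: i, e, u, e; each is a nucleus, giving 4 syllables.
σ1/σ2 boundary: cluster /lhv/ — the longest permitted-onset suffix is /v/; onset = /v/, preceding coda = /lh/.
σ2/σ3 boundary: /lfl/; trying suffixes from longest down, /fl/ is the first permitted one, so coda /l/ | onset /fl/.
σ3/σ4 boundary: /dz/; trying suffixes from longest down, /z/ is the first permitted one, so coda /d/ | onset /z/.
Result: zrilh.vel.flud.zefr.
Mapping each syllable to C/V: /zrilh/ → CCVCC, /vel/ → CVC, /flud/ → CCVC, /zefr/ → CVCC.

CCVCC.CVC.CCVC.CVCC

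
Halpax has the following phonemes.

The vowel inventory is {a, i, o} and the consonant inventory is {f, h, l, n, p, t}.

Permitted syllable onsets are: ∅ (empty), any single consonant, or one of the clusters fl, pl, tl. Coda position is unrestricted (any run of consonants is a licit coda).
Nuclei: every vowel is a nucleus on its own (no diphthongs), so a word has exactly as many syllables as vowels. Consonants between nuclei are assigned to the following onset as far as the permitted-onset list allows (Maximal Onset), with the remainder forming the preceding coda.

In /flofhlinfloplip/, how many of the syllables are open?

Vowels present: o, i, o, i; each is a nucleus, giving 4 syllables.
σ1/σ2 boundary: cluster /fhl/ — the longest permitted-onset suffix is /l/; onset = /l/, preceding coda = /fh/.
σ2/σ3 boundary: /nfl/; trying suffixes from longest down, /fl/ is the first permitted one, so coda /n/ | onset /fl/.
σ3/σ4 boundary: /pl/ — entire cluster is a permitted onset → onset /pl/, coda ∅.
Syllabification: flofh.lin.flo.plip.
Classifying each syllable: /flofh/ (closed), /lin/ (closed), /flo/ (open), /plip/ (closed).
Open syllables: 1.

1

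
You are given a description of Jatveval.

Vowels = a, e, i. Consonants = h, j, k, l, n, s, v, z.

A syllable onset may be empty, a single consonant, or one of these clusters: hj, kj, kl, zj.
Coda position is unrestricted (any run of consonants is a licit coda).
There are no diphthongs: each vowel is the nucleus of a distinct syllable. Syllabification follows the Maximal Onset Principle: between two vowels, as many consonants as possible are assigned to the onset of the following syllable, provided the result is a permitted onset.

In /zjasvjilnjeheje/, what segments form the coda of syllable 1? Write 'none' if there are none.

sv

Vowels present: a, i, e, e, e; each is a nucleus, giving 5 syllables.
V1 /a/ – V2 /i/: /svj/ — longest licit onset from the right is /j/, leaving /sv/ as coda.
V2 /i/ – V3 /e/: cluster /lnj/ — the longest permitted-onset suffix is /j/; onset = /j/, preceding coda = /ln/.
V3 /e/ – V4 /e/: /h/ is a single consonant, so it becomes the next onset.
V4 /e/ – V5 /e/: /j/ is a single consonant, so it becomes the next onset.
So the parse is zjasv.jiln.je.he.je.
Syllable 1 is /zjasv/: onset /zj/, nucleus /a/, coda /sv/.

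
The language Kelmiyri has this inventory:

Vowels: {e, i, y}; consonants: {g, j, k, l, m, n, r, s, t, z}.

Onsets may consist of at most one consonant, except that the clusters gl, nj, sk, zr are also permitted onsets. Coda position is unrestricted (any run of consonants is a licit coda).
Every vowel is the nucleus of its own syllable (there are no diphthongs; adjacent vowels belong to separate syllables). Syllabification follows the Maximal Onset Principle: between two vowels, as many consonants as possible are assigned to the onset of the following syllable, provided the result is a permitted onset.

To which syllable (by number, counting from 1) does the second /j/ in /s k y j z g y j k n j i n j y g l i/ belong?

The vowels are y, y, i, y, i — 5 nuclei, so 5 syllables.
V1 /y/ – V2 /y/: cluster /jzg/ — the longest permitted-onset suffix is /g/; onset = /g/, preceding coda = /jz/.
V2 /y/ – V3 /i/: /jknj/ splits as /jk/ + /nj/ (/nj/ is the longest suffix that is a licit onset).
V3 /i/ – V4 /y/: cluster /nj/ — /nj/ is itself a permitted onset, so the whole cluster goes right; preceding coda = ∅.
V4 /y/ – V5 /i/: cluster /gl/ — /gl/ is itself a permitted onset, so the whole cluster goes right; preceding coda = ∅.
Result: skyjz.gyjk.nji.njy.gli.
The second /j/ is in the coda of syllable 2 (/gyjk/).

2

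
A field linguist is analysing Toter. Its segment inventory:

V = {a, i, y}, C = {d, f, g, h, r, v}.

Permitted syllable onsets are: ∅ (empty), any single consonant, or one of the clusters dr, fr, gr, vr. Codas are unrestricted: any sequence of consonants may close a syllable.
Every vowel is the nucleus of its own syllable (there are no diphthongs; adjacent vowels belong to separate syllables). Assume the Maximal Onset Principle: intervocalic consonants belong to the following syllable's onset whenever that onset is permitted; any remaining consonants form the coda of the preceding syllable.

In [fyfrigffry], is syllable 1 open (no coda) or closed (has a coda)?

Nuclei (vowels): y, i, y → 3 syllables.
/y…i/ gap (V1→V2): /fr/ is a licit onset in full, so it all attaches to the next syllable.
/i…y/ gap (V2→V3): cluster /gffr/ — the longest permitted-onset suffix is /fr/; onset = /fr/, preceding coda = /gf/.
Putting it together: fy.frigf.fry.
Syllable 1 is /fy/; it ends in its nucleus with no coda, so it is open.

open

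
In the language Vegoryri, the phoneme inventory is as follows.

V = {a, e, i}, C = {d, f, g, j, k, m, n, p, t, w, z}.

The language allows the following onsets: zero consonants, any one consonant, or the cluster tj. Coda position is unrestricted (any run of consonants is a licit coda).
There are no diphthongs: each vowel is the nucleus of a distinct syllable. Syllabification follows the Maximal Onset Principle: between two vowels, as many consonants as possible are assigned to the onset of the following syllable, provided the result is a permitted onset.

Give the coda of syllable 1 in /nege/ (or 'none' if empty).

none

Vowels present: e, e; each is a nucleus, giving 2 syllables.
/e…e/ gap (V1→V2): /g/ → onset of the next syllable (single consonants are always licit onsets).
Putting it together: ne.ge.
Syllable 1 is /ne/: onset /n/, nucleus /e/, coda ∅.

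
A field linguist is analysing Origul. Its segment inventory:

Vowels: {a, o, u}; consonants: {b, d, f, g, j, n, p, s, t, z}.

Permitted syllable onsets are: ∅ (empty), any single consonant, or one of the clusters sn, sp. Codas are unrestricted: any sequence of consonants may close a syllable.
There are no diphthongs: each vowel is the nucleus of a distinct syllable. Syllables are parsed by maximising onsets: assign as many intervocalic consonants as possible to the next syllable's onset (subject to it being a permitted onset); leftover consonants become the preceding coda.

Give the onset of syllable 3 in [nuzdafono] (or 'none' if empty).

Vowels present: u, a, o, o; each is a nucleus, giving 4 syllables.
V1 /u/ – V2 /a/: /zd/ — longest licit onset from the right is /d/, leaving /z/ as coda.
V2 /a/ – V3 /o/: just /f/ — single C goes to the following onset.
V3 /o/ – V4 /o/: /n/ → onset of the next syllable (single consonants are always licit onsets).
Putting it together: nuz.da.fo.no.
Syllable 3 is /fo/: onset /f/, nucleus /o/, coda ∅.

f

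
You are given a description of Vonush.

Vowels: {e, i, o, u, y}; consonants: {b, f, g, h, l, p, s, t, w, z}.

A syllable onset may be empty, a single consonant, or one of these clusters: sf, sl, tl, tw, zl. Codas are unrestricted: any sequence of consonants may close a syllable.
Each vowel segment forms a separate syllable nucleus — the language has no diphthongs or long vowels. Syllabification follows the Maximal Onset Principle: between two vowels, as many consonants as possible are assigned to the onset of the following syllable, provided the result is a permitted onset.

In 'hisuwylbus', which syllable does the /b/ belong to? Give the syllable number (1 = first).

Vowels present: i, u, y, u; each is a nucleus, giving 4 syllables.
/i…u/ gap (V1→V2): /s/ is a single consonant, so it becomes the next onset.
/u…y/ gap (V2→V3): just /w/ — single C goes to the following onset.
/y…u/ gap (V3→V4): /lb/; trying suffixes from longest down, /b/ is the first permitted one, so coda /l/ | onset /b/.
Putting it together: hi.su.wyl.bus.
The /b/ is in the onset of syllable 4 (/bus/).

4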